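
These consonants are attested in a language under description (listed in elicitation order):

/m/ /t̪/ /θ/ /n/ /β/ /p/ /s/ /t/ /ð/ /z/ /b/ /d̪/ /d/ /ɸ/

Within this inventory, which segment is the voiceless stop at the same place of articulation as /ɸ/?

/ɸ/ is a voiceless bilabial fricative.
The voiceless stop at the same place is a voiceless bilabial stop — in this inventory, /p/.

/p/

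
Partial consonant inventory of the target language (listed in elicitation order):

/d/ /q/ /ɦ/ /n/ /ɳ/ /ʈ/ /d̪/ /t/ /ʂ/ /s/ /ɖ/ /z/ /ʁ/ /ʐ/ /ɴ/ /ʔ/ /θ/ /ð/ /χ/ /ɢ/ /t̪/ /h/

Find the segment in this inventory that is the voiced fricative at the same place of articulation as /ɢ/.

/ɢ/ is a voiced uvular stop.
The voiced fricative at the same place is a voiced uvular fricative — in this inventory, /ʁ/.

/ʁ/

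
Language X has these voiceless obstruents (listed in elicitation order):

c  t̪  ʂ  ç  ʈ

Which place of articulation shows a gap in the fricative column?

dental

Stop: /t̪/ (dental), /ʈ/ (retroflex), /c/ (palatal).
Fricative: /ʂ/ (retroflex), /ç/ (palatal).
Every place of articulation has a fricative member except dental, where /θ/ would be expected.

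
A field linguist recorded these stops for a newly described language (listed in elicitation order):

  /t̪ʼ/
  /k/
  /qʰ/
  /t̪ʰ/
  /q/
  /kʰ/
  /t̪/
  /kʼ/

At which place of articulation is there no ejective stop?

uvular

dental: plain /t̪/, aspirated /t̪ʰ/, ejective /t̪ʼ/.
velar: plain /k/, aspirated /kʰ/, ejective /kʼ/.
uvular: plain /q/, aspirated /qʰ/, ejective —.
Every place of articulation has an ejective member except uvular, where /qʼ/ would be expected.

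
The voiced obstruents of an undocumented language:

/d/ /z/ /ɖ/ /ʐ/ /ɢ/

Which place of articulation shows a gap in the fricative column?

place of articulation  stop      fricative
alveolar          d         z       
retroflex         ɖ         ʐ       
uvular            ɢ         —       
Every place of articulation has a fricative member except uvular, where /ʁ/ would be expected.

uvular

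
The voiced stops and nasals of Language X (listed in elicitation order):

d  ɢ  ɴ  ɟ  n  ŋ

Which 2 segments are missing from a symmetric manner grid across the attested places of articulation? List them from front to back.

/ɲ/, /ɡ/

Oral stop: /d/ (alveolar), /ɟ/ (palatal), /ɢ/ (uvular).
Nasal: /n/ (alveolar), /ŋ/ (velar), /ɴ/ (uvular).
Gaps, from front to back: palatal lacks nasal (/ɲ/); velar lacks oral stop (/ɡ/).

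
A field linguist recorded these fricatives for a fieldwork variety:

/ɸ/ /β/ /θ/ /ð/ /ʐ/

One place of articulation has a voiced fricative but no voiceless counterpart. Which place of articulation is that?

place of articulation  voiceless  voiced  
bilabial          ɸ         β       
dental            θ         ð       
retroflex         —         ʐ       
Every place of articulation has a voiceless member except retroflex, where /ʂ/ would be expected.

retroflex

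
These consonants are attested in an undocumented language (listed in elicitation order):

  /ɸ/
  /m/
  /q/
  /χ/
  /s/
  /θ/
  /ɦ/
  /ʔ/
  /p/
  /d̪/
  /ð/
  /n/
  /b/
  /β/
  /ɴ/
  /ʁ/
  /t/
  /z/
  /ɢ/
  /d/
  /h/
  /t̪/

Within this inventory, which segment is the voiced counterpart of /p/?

/b/

/p/ is a voiceless bilabial stop.
The voiced counterpart is a voiced bilabial stop — in this inventory, /b/.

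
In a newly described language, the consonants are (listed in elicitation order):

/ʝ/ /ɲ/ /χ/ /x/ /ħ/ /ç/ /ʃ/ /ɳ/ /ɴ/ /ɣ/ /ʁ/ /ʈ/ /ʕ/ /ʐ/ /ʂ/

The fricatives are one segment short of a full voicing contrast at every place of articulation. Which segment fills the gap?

/ʒ/

place of articulation  voiceless  voiced  
postalveolar      ʃ         —       
retroflex         ʂ         ʐ       
palatal           ç         ʝ       
velar             x         ɣ       
uvular            χ         ʁ       
pharyngeal        ħ         ʕ       
The postalveolar row has no voiced member, so the gap is the voiced postalveolar fricative /ʒ/.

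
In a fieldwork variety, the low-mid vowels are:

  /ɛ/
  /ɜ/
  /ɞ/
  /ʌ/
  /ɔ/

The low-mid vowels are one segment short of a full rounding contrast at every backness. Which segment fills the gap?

/œ/

Unrounded: /ɛ/ (front), /ɜ/ (central), /ʌ/ (back).
Rounded: /ɞ/ (central), /ɔ/ (back).
The front row has no rounded member, so the gap is the front rounded vowel /œ/.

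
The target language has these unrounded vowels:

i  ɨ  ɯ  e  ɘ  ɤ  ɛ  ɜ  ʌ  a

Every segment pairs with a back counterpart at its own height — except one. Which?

/a/

High: /i/ ~ /ɨ/ ~ /ɯ/
High-mid: /e/ ~ /ɘ/ ~ /ɤ/
Low-mid: /ɛ/ ~ /ɜ/ ~ /ʌ/
Low: only /a/ (front); no back partner.
So /a/ is the unpaired segment.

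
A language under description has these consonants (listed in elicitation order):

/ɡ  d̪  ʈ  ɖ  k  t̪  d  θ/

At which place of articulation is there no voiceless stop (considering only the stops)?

place of articulation  voiceless  voiced  
dental            t̪        d̪      
alveolar          —         d       
retroflex         ʈ         ɖ       
velar             k         ɡ       
Every place of articulation has a voiceless member except alveolar, where /t/ would be expected.

alveolar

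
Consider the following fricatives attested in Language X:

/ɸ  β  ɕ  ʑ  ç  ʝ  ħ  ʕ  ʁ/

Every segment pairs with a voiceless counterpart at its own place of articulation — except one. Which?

Bilabial: /ɸ/ ~ /β/
Alveolo-palatal: /ɕ/ ~ /ʑ/
Palatal: /ç/ ~ /ʝ/
Pharyngeal: /ħ/ ~ /ʕ/
Uvular: only /ʁ/ (voiced); no voiceless partner.
So /ʁ/ is the unpaired segment.

/ʁ/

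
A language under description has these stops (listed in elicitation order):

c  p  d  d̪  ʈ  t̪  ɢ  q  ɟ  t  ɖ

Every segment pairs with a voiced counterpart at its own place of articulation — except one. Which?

Dental: /t̪/ ~ /d̪/
Alveolar: /t/ ~ /d/
Retroflex: /ʈ/ ~ /ɖ/
Palatal: /c/ ~ /ɟ/
Uvular: /q/ ~ /ɢ/
Bilabial: only /p/ (voiceless); no voiced partner.
So /p/ is the unpaired segment.

/p/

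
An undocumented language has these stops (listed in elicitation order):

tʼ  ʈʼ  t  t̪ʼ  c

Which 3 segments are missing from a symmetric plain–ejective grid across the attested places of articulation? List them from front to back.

/t̪/, /ʈ/, /cʼ/

place of articulation  plain     ejective
dental            —         t̪ʼ     
alveolar          t         tʼ      
retroflex         —         ʈʼ      
palatal           c         —       
Gaps, from front to back: dental lacks plain (/t̪/); retroflex lacks plain (/ʈ/); palatal lacks ejective (/cʼ/).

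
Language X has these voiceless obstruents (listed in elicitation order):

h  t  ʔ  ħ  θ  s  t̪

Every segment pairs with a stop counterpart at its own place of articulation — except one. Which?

/ħ/

Dental: /t̪/ ~ /θ/
Alveolar: /t/ ~ /s/
Glottal: /ʔ/ ~ /h/
Pharyngeal: only /ħ/ (fricative); no stop partner.
So /ħ/ is the unpaired segment.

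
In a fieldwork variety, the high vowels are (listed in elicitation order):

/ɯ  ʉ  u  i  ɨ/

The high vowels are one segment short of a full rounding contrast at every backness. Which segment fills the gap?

Unrounded: /i/ (front), /ɨ/ (central), /ɯ/ (back).
Rounded: /ʉ/ (central), /u/ (back).
The front row has no rounded member, so the gap is the front rounded vowel /y/.

/y/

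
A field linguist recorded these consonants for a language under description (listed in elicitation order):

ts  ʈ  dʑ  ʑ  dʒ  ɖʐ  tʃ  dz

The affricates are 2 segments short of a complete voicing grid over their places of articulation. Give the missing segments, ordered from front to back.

/ʈʂ/, /tɕ/

place of articulation  voiceless  voiced  
alveolar          ts        dz      
postalveolar      tʃ        dʒ      
retroflex         —         ɖʐ      
alveolo-palatal   —         dʑ      
Gaps, from front to back: retroflex lacks voiceless (/ʈʂ/); alveolo-palatal lacks voiceless (/tɕ/).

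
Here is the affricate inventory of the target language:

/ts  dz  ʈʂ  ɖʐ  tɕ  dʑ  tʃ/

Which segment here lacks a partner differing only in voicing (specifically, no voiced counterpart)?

/tʃ/

Alveolar: /ts/ ~ /dz/
Retroflex: /ʈʂ/ ~ /ɖʐ/
Alveolo-palatal: /tɕ/ ~ /dʑ/
Postalveolar: only /tʃ/ (voiceless); no voiced partner.
So /tʃ/ is the unpaired segment.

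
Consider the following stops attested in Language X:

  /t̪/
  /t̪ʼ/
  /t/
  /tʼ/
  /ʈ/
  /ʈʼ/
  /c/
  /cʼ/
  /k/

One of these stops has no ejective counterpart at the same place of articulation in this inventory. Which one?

/k/

Dental: /t̪/ ~ /t̪ʼ/
Alveolar: /t/ ~ /tʼ/
Retroflex: /ʈ/ ~ /ʈʼ/
Palatal: /c/ ~ /cʼ/
Velar: only /k/ (plain); no ejective partner.
So /k/ is the unpaired segment.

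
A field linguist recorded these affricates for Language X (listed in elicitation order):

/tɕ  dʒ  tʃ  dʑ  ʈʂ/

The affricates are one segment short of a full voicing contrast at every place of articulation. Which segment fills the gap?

postalveolar: voiceless /tʃ/, voiced /dʒ/.
retroflex: voiceless /ʈʂ/, voiced —.
alveolo-palatal: voiceless /tɕ/, voiced /dʑ/.
The retroflex row has no voiced member, so the gap is the voiced retroflex affricate /ɖʐ/.

/ɖʐ/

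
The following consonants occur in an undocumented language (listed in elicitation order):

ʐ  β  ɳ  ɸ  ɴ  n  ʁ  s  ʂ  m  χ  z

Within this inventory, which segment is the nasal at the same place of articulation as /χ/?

/χ/ is a voiceless uvular fricative.
The nasal at the same place is an uvular nasal — in this inventory, /ɴ/.

/ɴ/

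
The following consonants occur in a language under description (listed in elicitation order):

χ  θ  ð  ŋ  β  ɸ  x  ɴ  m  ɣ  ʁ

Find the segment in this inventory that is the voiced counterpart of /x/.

/ɣ/

/x/ is a voiceless velar fricative.
The voiced counterpart is a voiced velar fricative — in this inventory, /ɣ/.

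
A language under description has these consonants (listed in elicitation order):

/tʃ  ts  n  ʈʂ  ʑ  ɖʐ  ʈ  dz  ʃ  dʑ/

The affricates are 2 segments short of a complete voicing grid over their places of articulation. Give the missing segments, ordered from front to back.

place of articulation  voiceless  voiced  
alveolar          ts        dz      
postalveolar      tʃ        —       
retroflex         ʈʂ        ɖʐ      
alveolo-palatal   —         dʑ      
Gaps, from front to back: postalveolar lacks voiced (/dʒ/); alveolo-palatal lacks voiceless (/tɕ/).

/dʒ/, /tɕ/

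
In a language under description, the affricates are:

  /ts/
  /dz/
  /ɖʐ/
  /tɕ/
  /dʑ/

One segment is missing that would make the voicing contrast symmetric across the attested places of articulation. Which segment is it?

place of articulation  voiceless  voiced  
alveolar          ts        dz      
retroflex         —         ɖʐ      
alveolo-palatal   tɕ        dʑ      
The retroflex row has no voiceless member, so the gap is the voiceless retroflex affricate /ʈʂ/.

/ʈʂ/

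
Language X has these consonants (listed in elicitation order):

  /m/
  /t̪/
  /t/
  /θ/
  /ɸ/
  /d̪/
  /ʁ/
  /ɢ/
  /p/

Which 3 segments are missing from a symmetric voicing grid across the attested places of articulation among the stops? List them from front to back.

/b/, /d/, /q/

place of articulation  voiceless  voiced  
bilabial          p         —       
dental            t̪        d̪      
alveolar          t         —       
uvular            —         ɢ       
Gaps, from front to back: bilabial lacks voiced (/b/); alveolar lacks voiced (/d/); uvular lacks voiceless (/q/).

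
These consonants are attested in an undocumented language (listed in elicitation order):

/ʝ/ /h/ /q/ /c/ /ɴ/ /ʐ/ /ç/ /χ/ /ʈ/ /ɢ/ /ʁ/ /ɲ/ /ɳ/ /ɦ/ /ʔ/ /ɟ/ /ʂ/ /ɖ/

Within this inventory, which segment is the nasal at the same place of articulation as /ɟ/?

/ɟ/ is a voiced palatal stop.
The nasal at the same place is a palatal nasal — in this inventory, /ɲ/.

/ɲ/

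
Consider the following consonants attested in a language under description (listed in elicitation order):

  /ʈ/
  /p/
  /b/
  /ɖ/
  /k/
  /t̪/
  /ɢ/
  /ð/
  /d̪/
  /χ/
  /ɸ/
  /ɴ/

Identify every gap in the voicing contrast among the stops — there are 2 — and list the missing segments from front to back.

Voiceless: /p/ (bilabial), /t̪/ (dental), /ʈ/ (retroflex), /k/ (velar).
Voiced: /b/ (bilabial), /d̪/ (dental), /ɖ/ (retroflex), /ɢ/ (uvular).
Gaps, from front to back: velar lacks voiced (/ɡ/); uvular lacks voiceless (/q/).

/ɡ/, /q/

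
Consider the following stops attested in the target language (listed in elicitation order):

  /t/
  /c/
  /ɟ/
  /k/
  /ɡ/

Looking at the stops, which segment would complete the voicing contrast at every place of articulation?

/d/

alveolar: voiceless /t/, voiced —.
palatal: voiceless /c/, voiced /ɟ/.
velar: voiceless /k/, voiced /ɡ/.
The alveolar row has no voiced member, so the gap is the voiced alveolar stop /d/.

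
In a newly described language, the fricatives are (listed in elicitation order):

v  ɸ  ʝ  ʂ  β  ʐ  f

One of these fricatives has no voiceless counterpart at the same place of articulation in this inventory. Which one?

Bilabial: /ɸ/ ~ /β/
Labiodental: /f/ ~ /v/
Retroflex: /ʂ/ ~ /ʐ/
Palatal: only /ʝ/ (voiced); no voiceless partner.
So /ʝ/ is the unpaired segment.

/ʝ/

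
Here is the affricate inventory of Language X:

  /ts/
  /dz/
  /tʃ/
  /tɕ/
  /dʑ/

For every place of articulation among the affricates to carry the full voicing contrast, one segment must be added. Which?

/dʒ/

Voiceless: /ts/ (alveolar), /tʃ/ (postalveolar), /tɕ/ (alveolo-palatal).
Voiced: /dz/ (alveolar), /dʑ/ (alveolo-palatal).
The postalveolar row has no voiced member, so the gap is the voiced postalveolar affricate /dʒ/.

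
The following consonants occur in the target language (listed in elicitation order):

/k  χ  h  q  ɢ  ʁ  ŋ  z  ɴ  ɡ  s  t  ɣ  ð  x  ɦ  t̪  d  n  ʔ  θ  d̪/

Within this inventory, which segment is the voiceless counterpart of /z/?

/s/

/z/ is a voiced alveolar fricative.
The voiceless counterpart is a voiceless alveolar fricative — in this inventory, /s/.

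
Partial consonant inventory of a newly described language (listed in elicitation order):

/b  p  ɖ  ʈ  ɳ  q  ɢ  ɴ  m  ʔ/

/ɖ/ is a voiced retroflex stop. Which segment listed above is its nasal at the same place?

The nasal at the same place is a retroflex nasal — in this inventory, /ɳ/.

/ɳ/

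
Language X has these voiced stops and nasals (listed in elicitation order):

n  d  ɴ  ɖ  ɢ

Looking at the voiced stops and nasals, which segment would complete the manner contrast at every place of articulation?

Oral stop: /d/ (alveolar), /ɖ/ (retroflex), /ɢ/ (uvular).
Nasal: /n/ (alveolar), /ɴ/ (uvular).
The retroflex row has no nasal member, so the gap is the retroflex nasal /ɳ/.

/ɳ/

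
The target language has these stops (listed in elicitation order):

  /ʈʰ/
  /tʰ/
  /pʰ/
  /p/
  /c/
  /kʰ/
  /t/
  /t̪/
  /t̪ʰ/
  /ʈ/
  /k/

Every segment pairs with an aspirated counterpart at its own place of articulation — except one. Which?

/c/

Bilabial: /p/ ~ /pʰ/
Dental: /t̪/ ~ /t̪ʰ/
Alveolar: /t/ ~ /tʰ/
Retroflex: /ʈ/ ~ /ʈʰ/
Velar: /k/ ~ /kʰ/
Palatal: only /c/ (plain); no aspirated partner.
So /c/ is the unpaired segment.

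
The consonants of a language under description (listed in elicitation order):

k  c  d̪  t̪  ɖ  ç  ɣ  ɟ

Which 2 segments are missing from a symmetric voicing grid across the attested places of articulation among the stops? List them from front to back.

/ʈ/, /ɡ/

Voiceless: /t̪/ (dental), /c/ (palatal), /k/ (velar).
Voiced: /d̪/ (dental), /ɖ/ (retroflex), /ɟ/ (palatal).
Gaps, from front to back: retroflex lacks voiceless (/ʈ/); velar lacks voiced (/ɡ/).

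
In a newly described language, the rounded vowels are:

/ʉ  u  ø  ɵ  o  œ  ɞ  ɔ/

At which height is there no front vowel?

high

Front: /ø/ (high-mid), /œ/ (low-mid).
Central: /ʉ/ (high), /ɵ/ (high-mid), /ɞ/ (low-mid).
Back: /u/ (high), /o/ (high-mid), /ɔ/ (low-mid).
Every height has a front member except high, where /y/ would be expected.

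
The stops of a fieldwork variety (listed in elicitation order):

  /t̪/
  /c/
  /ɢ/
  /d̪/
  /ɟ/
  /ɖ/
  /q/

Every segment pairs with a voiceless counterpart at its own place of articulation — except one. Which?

/ɖ/

Dental: /t̪/ ~ /d̪/
Palatal: /c/ ~ /ɟ/
Uvular: /q/ ~ /ɢ/
Retroflex: only /ɖ/ (voiced); no voiceless partner.
So /ɖ/ is the unpaired segment.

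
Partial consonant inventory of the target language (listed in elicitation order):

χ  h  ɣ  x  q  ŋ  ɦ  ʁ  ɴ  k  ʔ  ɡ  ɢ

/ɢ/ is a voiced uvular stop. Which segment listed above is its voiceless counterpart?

The voiceless counterpart is a voiceless uvular stop — in this inventory, /q/.

/q/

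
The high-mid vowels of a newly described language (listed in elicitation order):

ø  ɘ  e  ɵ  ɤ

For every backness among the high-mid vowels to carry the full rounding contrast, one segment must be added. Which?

front: unrounded /e/, rounded /ø/.
central: unrounded /ɘ/, rounded /ɵ/.
back: unrounded /ɤ/, rounded —.
The back row has no rounded member, so the gap is the back rounded vowel /o/.

/o/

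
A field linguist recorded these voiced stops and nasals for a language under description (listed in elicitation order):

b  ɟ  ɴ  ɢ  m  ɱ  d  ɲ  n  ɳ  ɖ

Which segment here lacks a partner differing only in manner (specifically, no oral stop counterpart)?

Bilabial: /b/ ~ /m/
Alveolar: /d/ ~ /n/
Retroflex: /ɖ/ ~ /ɳ/
Palatal: /ɟ/ ~ /ɲ/
Uvular: /ɢ/ ~ /ɴ/
Labiodental: only /ɱ/ (nasal); no oral stop partner.
So /ɱ/ is the unpaired segment.

/ɱ/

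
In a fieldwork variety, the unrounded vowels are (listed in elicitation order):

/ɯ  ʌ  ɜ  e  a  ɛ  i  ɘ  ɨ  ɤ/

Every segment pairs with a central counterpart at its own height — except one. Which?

High: /i/ ~ /ɨ/ ~ /ɯ/
High-mid: /e/ ~ /ɘ/ ~ /ɤ/
Low-mid: /ɛ/ ~ /ɜ/ ~ /ʌ/
Low: only /a/ (front); no central partner.
So /a/ is the unpaired segment.

/a/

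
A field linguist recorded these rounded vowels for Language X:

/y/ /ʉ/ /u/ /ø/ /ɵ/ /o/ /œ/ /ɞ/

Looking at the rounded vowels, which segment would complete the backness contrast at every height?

/ɔ/

Front: /y/ (high), /ø/ (high-mid), /œ/ (low-mid).
Central: /ʉ/ (high), /ɵ/ (high-mid), /ɞ/ (low-mid).
Back: /u/ (high), /o/ (high-mid).
The low-mid row has no back member, so the gap is the low-mid back rounded vowel /ɔ/.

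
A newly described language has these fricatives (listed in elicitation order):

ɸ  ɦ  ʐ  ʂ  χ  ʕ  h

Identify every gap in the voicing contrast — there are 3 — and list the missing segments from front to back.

bilabial: voiceless /ɸ/, voiced —.
retroflex: voiceless /ʂ/, voiced /ʐ/.
uvular: voiceless /χ/, voiced —.
pharyngeal: voiceless —, voiced /ʕ/.
glottal: voiceless /h/, voiced /ɦ/.
Gaps, from front to back: bilabial lacks voiced (/β/); uvular lacks voiced (/ʁ/); pharyngeal lacks voiceless (/ħ/).

/β/, /ʁ/, /ħ/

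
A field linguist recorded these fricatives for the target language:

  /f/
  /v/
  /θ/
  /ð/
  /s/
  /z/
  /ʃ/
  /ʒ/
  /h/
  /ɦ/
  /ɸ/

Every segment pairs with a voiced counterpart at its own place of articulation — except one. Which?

Labiodental: /f/ ~ /v/
Dental: /θ/ ~ /ð/
Alveolar: /s/ ~ /z/
Postalveolar: /ʃ/ ~ /ʒ/
Glottal: /h/ ~ /ɦ/
Bilabial: only /ɸ/ (voiceless); no voiced partner.
So /ɸ/ is the unpaired segment.

/ɸ/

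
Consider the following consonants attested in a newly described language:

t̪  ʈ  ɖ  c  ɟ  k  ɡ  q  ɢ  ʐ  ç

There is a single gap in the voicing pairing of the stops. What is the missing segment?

Voiceless: /t̪/ (dental), /ʈ/ (retroflex), /c/ (palatal), /k/ (velar), /q/ (uvular).
Voiced: /ɖ/ (retroflex), /ɟ/ (palatal), /ɡ/ (velar), /ɢ/ (uvular).
The dental row has no voiced member, so the gap is the voiced dental stop /d̪/.

/d̪/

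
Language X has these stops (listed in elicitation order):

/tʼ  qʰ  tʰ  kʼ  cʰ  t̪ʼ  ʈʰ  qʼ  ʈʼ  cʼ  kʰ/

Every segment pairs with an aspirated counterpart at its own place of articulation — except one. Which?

/t̪ʼ/

Alveolar: /tʰ/ ~ /tʼ/
Retroflex: /ʈʰ/ ~ /ʈʼ/
Palatal: /cʰ/ ~ /cʼ/
Velar: /kʰ/ ~ /kʼ/
Uvular: /qʰ/ ~ /qʼ/
Dental: only /t̪ʼ/ (ejective); no aspirated partner.
So /t̪ʼ/ is the unpaired segment.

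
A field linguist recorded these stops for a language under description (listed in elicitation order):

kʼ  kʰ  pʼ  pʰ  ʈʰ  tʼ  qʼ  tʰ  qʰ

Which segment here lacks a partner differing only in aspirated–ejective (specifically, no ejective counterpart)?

Bilabial: /pʰ/ ~ /pʼ/
Alveolar: /tʰ/ ~ /tʼ/
Velar: /kʰ/ ~ /kʼ/
Uvular: /qʰ/ ~ /qʼ/
Retroflex: only /ʈʰ/ (aspirated); no ejective partner.
So /ʈʰ/ is the unpaired segment.

/ʈʰ/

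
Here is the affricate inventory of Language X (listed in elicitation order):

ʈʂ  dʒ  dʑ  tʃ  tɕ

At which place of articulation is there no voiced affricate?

retroflex

place of articulation  voiceless  voiced  
postalveolar      tʃ        dʒ      
retroflex         ʈʂ        —       
alveolo-palatal   tɕ        dʑ      
Every place of articulation has a voiced member except retroflex, where /ɖʐ/ would be expected.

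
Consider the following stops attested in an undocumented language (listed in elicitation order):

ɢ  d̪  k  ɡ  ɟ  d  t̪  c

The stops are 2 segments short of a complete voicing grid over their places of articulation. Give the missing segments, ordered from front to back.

/t/, /q/

dental: voiceless /t̪/, voiced /d̪/.
alveolar: voiceless —, voiced /d/.
palatal: voiceless /c/, voiced /ɟ/.
velar: voiceless /k/, voiced /ɡ/.
uvular: voiceless —, voiced /ɢ/.
Gaps, from front to back: alveolar lacks voiceless (/t/); uvular lacks voiceless (/q/).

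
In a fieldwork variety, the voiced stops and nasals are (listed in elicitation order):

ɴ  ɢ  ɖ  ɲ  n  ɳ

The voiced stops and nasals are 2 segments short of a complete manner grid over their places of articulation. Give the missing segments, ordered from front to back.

/d/, /ɟ/

place of articulation  oral stop  nasal   
alveolar          —         n       
retroflex         ɖ         ɳ       
palatal           —         ɲ       
uvular            ɢ         ɴ       
Gaps, from front to back: alveolar lacks oral stop (/d/); palatal lacks oral stop (/ɟ/).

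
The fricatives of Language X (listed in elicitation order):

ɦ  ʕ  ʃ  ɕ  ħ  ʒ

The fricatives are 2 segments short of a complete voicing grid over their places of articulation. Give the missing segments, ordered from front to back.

postalveolar: voiceless /ʃ/, voiced /ʒ/.
alveolo-palatal: voiceless /ɕ/, voiced —.
pharyngeal: voiceless /ħ/, voiced /ʕ/.
glottal: voiceless —, voiced /ɦ/.
Gaps, from front to back: alveolo-palatal lacks voiced (/ʑ/); glottal lacks voiceless (/h/).

/ʑ/, /h/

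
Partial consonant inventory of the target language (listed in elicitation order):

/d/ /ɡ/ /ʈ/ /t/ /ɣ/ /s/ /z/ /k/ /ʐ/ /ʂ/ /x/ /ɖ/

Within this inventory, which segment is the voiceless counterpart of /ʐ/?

/ʂ/

/ʐ/ is a voiced retroflex fricative.
The voiceless counterpart is a voiceless retroflex fricative — in this inventory, /ʂ/.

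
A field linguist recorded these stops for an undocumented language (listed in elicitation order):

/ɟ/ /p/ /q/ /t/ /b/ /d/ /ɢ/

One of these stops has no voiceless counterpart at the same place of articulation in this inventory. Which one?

Bilabial: /p/ ~ /b/
Alveolar: /t/ ~ /d/
Uvular: /q/ ~ /ɢ/
Palatal: only /ɟ/ (voiced); no voiceless partner.
So /ɟ/ is the unpaired segment.

/ɟ/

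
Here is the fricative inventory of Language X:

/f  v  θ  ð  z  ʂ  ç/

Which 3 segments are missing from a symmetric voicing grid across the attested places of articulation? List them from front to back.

Voiceless: /f/ (labiodental), /θ/ (dental), /ʂ/ (retroflex), /ç/ (palatal).
Voiced: /v/ (labiodental), /ð/ (dental), /z/ (alveolar).
Gaps, from front to back: alveolar lacks voiceless (/s/); retroflex lacks voiced (/ʐ/); palatal lacks voiced (/ʝ/).

/s/, /ʐ/, /ʝ/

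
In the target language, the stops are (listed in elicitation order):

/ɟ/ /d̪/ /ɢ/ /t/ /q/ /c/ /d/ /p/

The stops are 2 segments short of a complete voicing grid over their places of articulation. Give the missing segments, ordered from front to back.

/b/, /t̪/

place of articulation  voiceless  voiced  
bilabial          p         —       
dental            —         d̪      
alveolar          t         d       
palatal           c         ɟ       
uvular            q         ɢ       
Gaps, from front to back: bilabial lacks voiced (/b/); dental lacks voiceless (/t̪/).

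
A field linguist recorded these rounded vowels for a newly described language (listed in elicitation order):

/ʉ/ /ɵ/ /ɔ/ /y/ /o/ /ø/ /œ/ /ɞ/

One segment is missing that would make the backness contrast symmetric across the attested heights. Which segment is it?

/u/

high: front /y/, central /ʉ/, back —.
high-mid: front /ø/, central /ɵ/, back /o/.
low-mid: front /œ/, central /ɞ/, back /ɔ/.
The high row has no back member, so the gap is the high back rounded vowel /u/.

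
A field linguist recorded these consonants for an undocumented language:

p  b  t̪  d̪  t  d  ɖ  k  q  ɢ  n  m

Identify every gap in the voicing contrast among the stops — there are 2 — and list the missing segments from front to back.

place of articulation  voiceless  voiced  
bilabial          p         b       
dental            t̪        d̪      
alveolar          t         d       
retroflex         —         ɖ       
velar             k         —       
uvular            q         ɢ       
Gaps, from front to back: retroflex lacks voiceless (/ʈ/); velar lacks voiced (/ɡ/).

/ʈ/, /ɡ/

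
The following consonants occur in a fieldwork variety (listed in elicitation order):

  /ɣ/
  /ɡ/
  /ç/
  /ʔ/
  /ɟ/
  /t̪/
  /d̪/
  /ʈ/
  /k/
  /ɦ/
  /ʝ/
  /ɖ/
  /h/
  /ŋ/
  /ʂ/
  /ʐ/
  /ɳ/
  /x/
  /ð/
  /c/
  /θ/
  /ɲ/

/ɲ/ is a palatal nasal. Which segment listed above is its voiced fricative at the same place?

The voiced fricative at the same place is a voiced palatal fricative — in this inventory, /ʝ/.

/ʝ/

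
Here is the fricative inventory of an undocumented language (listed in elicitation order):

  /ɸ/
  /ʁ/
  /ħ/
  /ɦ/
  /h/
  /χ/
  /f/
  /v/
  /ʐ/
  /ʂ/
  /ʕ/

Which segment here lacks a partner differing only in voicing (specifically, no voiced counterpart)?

Labiodental: /f/ ~ /v/
Retroflex: /ʂ/ ~ /ʐ/
Uvular: /χ/ ~ /ʁ/
Pharyngeal: /ħ/ ~ /ʕ/
Glottal: /h/ ~ /ɦ/
Bilabial: only /ɸ/ (voiceless); no voiced partner.
So /ɸ/ is the unpaired segment.

/ɸ/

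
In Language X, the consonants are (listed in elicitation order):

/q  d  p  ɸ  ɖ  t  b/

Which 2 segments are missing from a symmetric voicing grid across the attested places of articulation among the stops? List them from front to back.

/ʈ/, /ɢ/

bilabial: voiceless /p/, voiced /b/.
alveolar: voiceless /t/, voiced /d/.
retroflex: voiceless —, voiced /ɖ/.
uvular: voiceless /q/, voiced —.
Gaps, from front to back: retroflex lacks voiceless (/ʈ/); uvular lacks voiced (/ɢ/).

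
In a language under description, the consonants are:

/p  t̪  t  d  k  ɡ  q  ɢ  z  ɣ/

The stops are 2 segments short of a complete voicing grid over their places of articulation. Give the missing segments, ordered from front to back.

/b/, /d̪/

bilabial: voiceless /p/, voiced —.
dental: voiceless /t̪/, voiced —.
alveolar: voiceless /t/, voiced /d/.
velar: voiceless /k/, voiced /ɡ/.
uvular: voiceless /q/, voiced /ɢ/.
Gaps, from front to back: bilabial lacks voiced (/b/); dental lacks voiced (/d̪/).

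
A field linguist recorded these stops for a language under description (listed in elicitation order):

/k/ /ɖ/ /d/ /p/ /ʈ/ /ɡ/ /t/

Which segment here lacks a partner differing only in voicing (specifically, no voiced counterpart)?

/p/

Alveolar: /t/ ~ /d/
Retroflex: /ʈ/ ~ /ɖ/
Velar: /k/ ~ /ɡ/
Bilabial: only /p/ (voiceless); no voiced partner.
So /p/ is the unpaired segment.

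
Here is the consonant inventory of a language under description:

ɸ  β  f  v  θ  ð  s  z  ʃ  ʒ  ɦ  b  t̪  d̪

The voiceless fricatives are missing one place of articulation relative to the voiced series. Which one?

glottal

bilabial: voiceless /ɸ/, voiced /β/.
labiodental: voiceless /f/, voiced /v/.
dental: voiceless /θ/, voiced /ð/.
alveolar: voiceless /s/, voiced /z/.
postalveolar: voiceless /ʃ/, voiced /ʒ/.
glottal: voiceless —, voiced /ɦ/.
Every place of articulation has a voiceless member except glottal, where /h/ would be expected.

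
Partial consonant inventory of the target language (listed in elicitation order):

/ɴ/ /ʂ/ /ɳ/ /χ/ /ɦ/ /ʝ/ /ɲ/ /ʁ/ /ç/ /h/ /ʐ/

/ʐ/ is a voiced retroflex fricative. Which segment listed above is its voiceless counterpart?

The voiceless counterpart is a voiceless retroflex fricative — in this inventory, /ʂ/.

/ʂ/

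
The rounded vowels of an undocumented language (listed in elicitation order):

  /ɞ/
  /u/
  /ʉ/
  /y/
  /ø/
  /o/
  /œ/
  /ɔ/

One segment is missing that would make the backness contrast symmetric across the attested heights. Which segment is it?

/ɵ/

Front: /y/ (high), /ø/ (high-mid), /œ/ (low-mid).
Central: /ʉ/ (high), /ɞ/ (low-mid).
Back: /u/ (high), /o/ (high-mid), /ɔ/ (low-mid).
The high-mid row has no central member, so the gap is the high-mid central rounded vowel /ɵ/.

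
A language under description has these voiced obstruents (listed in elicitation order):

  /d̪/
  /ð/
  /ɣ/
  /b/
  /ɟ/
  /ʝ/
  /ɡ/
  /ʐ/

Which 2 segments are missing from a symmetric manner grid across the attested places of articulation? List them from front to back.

/β/, /ɖ/

Stop: /b/ (bilabial), /d̪/ (dental), /ɟ/ (palatal), /ɡ/ (velar).
Fricative: /ð/ (dental), /ʐ/ (retroflex), /ʝ/ (palatal), /ɣ/ (velar).
Gaps, from front to back: bilabial lacks fricative (/β/); retroflex lacks stop (/ɖ/).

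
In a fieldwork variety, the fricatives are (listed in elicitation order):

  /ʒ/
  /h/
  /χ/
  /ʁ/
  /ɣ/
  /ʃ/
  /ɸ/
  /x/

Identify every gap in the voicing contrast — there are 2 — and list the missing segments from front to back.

/β/, /ɦ/

bilabial: voiceless /ɸ/, voiced —.
postalveolar: voiceless /ʃ/, voiced /ʒ/.
velar: voiceless /x/, voiced /ɣ/.
uvular: voiceless /χ/, voiced /ʁ/.
glottal: voiceless /h/, voiced —.
Gaps, from front to back: bilabial lacks voiced (/β/); glottal lacks voiced (/ɦ/).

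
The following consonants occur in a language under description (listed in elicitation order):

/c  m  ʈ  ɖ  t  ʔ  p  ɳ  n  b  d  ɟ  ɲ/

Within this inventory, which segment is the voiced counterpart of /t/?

/d/

/t/ is a voiceless alveolar stop.
The voiced counterpart is a voiced alveolar stop — in this inventory, /d/.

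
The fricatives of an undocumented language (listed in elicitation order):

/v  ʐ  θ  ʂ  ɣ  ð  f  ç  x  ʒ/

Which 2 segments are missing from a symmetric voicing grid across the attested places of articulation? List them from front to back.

place of articulation  voiceless  voiced  
labiodental       f         v       
dental            θ         ð       
postalveolar      —         ʒ       
retroflex         ʂ         ʐ       
palatal           ç         —       
velar             x         ɣ       
Gaps, from front to back: postalveolar lacks voiceless (/ʃ/); palatal lacks voiced (/ʝ/).

/ʃ/, /ʝ/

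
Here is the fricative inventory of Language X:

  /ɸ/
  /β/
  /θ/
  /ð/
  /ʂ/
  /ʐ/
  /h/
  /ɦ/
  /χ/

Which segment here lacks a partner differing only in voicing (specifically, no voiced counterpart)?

Bilabial: /ɸ/ ~ /β/
Dental: /θ/ ~ /ð/
Retroflex: /ʂ/ ~ /ʐ/
Glottal: /h/ ~ /ɦ/
Uvular: only /χ/ (voiceless); no voiced partner.
So /χ/ is the unpaired segment.

/χ/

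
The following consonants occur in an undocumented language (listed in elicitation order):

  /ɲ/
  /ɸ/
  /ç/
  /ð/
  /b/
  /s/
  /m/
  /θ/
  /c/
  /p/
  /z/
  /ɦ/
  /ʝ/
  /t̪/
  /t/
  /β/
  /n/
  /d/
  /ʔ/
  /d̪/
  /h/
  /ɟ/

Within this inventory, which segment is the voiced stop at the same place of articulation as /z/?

/z/ is a voiced alveolar fricative.
The voiced stop at the same place is a voiced alveolar stop — in this inventory, /d/.

/d/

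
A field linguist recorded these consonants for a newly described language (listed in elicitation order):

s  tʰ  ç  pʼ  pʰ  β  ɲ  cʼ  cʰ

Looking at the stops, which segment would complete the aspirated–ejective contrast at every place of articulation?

Aspirated: /pʰ/ (bilabial), /tʰ/ (alveolar), /cʰ/ (palatal).
Ejective: /pʼ/ (bilabial), /cʼ/ (palatal).
The alveolar row has no ejective member, so the gap is the ejective alveolar stop /tʼ/.

/tʼ/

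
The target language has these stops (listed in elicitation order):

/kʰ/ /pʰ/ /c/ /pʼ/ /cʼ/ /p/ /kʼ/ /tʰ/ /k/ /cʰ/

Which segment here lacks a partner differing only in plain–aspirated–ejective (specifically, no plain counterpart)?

/tʰ/

Bilabial: /p/ ~ /pʰ/ ~ /pʼ/
Palatal: /c/ ~ /cʰ/ ~ /cʼ/
Velar: /k/ ~ /kʰ/ ~ /kʼ/
Alveolar: only /tʰ/ (aspirated); no plain partner.
So /tʰ/ is the unpaired segment.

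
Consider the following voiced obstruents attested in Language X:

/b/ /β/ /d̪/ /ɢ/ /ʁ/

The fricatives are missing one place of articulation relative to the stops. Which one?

dental

place of articulation  stop      fricative
bilabial          b         β       
dental            d̪        —       
uvular            ɢ         ʁ       
Every place of articulation has a fricative member except dental, where /ð/ would be expected.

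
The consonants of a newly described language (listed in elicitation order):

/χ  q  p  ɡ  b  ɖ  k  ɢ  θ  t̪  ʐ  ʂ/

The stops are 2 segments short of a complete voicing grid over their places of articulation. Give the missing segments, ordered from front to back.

/d̪/, /ʈ/

Voiceless: /p/ (bilabial), /t̪/ (dental), /k/ (velar), /q/ (uvular).
Voiced: /b/ (bilabial), /ɖ/ (retroflex), /ɡ/ (velar), /ɢ/ (uvular).
Gaps, from front to back: dental lacks voiced (/d̪/); retroflex lacks voiceless (/ʈ/).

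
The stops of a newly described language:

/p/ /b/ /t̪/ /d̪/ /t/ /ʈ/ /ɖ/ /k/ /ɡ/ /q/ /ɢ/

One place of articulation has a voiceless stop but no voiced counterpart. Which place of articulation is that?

alveolar

bilabial: voiceless /p/, voiced /b/.
dental: voiceless /t̪/, voiced /d̪/.
alveolar: voiceless /t/, voiced —.
retroflex: voiceless /ʈ/, voiced /ɖ/.
velar: voiceless /k/, voiced /ɡ/.
uvular: voiceless /q/, voiced /ɢ/.
Every place of articulation has a voiced member except alveolar, where /d/ would be expected.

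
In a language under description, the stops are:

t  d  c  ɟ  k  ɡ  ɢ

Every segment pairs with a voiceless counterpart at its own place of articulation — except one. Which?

/ɢ/

Alveolar: /t/ ~ /d/
Palatal: /c/ ~ /ɟ/
Velar: /k/ ~ /ɡ/
Uvular: only /ɢ/ (voiced); no voiceless partner.
So /ɢ/ is the unpaired segment.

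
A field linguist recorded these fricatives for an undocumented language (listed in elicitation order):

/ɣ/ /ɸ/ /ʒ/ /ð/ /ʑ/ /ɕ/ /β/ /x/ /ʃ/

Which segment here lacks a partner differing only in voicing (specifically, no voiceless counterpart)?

/ð/

Bilabial: /ɸ/ ~ /β/
Postalveolar: /ʃ/ ~ /ʒ/
Alveolo-palatal: /ɕ/ ~ /ʑ/
Velar: /x/ ~ /ɣ/
Dental: only /ð/ (voiced); no voiceless partner.
So /ð/ is the unpaired segment.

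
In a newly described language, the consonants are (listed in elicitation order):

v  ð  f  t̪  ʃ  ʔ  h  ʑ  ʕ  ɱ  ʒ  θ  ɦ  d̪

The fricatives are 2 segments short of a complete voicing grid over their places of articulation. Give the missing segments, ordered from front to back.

labiodental: voiceless /f/, voiced /v/.
dental: voiceless /θ/, voiced /ð/.
postalveolar: voiceless /ʃ/, voiced /ʒ/.
alveolo-palatal: voiceless —, voiced /ʑ/.
pharyngeal: voiceless —, voiced /ʕ/.
glottal: voiceless /h/, voiced /ɦ/.
Gaps, from front to back: alveolo-palatal lacks voiceless (/ɕ/); pharyngeal lacks voiceless (/ħ/).

/ɕ/, /ħ/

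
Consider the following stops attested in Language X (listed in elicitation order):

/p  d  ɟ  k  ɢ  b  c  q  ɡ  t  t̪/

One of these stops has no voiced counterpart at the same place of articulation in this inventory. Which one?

Bilabial: /p/ ~ /b/
Alveolar: /t/ ~ /d/
Palatal: /c/ ~ /ɟ/
Velar: /k/ ~ /ɡ/
Uvular: /q/ ~ /ɢ/
Dental: only /t̪/ (voiceless); no voiced partner.
So /t̪/ is the unpaired segment.

/t̪/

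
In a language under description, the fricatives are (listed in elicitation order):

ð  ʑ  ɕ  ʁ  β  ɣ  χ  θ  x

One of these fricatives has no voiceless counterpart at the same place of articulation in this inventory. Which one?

/β/

Dental: /θ/ ~ /ð/
Alveolo-palatal: /ɕ/ ~ /ʑ/
Velar: /x/ ~ /ɣ/
Uvular: /χ/ ~ /ʁ/
Bilabial: only /β/ (voiced); no voiceless partner.
So /β/ is the unpaired segment.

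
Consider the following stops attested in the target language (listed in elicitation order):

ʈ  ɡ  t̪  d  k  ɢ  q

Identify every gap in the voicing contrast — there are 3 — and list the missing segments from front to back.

Voiceless: /t̪/ (dental), /ʈ/ (retroflex), /k/ (velar), /q/ (uvular).
Voiced: /d/ (alveolar), /ɡ/ (velar), /ɢ/ (uvular).
Gaps, from front to back: dental lacks voiced (/d̪/); alveolar lacks voiceless (/t/); retroflex lacks voiced (/ɖ/).

/d̪/, /t/, /ɖ/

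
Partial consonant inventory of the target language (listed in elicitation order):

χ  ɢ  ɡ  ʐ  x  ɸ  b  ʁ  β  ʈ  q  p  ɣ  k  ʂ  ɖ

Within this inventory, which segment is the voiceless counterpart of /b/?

/b/ is a voiced bilabial stop.
The voiceless counterpart is a voiceless bilabial stop — in this inventory, /p/.

/p/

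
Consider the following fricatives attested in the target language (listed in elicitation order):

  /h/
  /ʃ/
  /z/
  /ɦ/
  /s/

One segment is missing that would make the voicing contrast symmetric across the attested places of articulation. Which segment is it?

/ʒ/

Voiceless: /s/ (alveolar), /ʃ/ (postalveolar), /h/ (glottal).
Voiced: /z/ (alveolar), /ɦ/ (glottal).
The postalveolar row has no voiced member, so the gap is the voiced postalveolar fricative /ʒ/.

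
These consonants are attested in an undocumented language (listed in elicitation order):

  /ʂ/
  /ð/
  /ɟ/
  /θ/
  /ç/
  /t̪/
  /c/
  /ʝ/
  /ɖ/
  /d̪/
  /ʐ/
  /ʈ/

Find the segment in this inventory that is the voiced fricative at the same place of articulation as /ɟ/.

/ʝ/

/ɟ/ is a voiced palatal stop.
The voiced fricative at the same place is a voiced palatal fricative — in this inventory, /ʝ/.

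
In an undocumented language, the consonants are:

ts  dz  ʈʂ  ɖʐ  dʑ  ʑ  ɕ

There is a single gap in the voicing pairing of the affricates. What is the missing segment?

place of articulation  voiceless  voiced  
alveolar          ts        dz      
retroflex         ʈʂ        ɖʐ      
alveolo-palatal   —         dʑ      
The alveolo-palatal row has no voiceless member, so the gap is the voiceless alveolo-palatal affricate /tɕ/.

/tɕ/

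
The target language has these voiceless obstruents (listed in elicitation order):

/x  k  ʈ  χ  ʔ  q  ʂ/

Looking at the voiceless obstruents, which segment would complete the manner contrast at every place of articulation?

retroflex: stop /ʈ/, fricative /ʂ/.
velar: stop /k/, fricative /x/.
uvular: stop /q/, fricative /χ/.
glottal: stop /ʔ/, fricative —.
The glottal row has no fricative member, so the gap is the glottal fricative /h/.

/h/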